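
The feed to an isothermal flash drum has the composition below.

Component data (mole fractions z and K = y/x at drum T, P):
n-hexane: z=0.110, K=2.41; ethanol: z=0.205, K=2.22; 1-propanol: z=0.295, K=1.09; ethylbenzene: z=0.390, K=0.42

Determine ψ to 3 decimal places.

ψ = 0.396

Newton–Raphson from ψ = 0.5:
  ψ = 0.500: g = -0.0469, g' = -0.455 → ψ = 0.397
  ψ = 0.397: g = -0.0003, g' = -0.452 → ψ = 0.396
Converged at ψ = 0.396.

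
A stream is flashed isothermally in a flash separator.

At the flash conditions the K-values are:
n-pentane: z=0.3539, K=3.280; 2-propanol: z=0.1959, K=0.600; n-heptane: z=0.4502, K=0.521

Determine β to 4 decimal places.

Rachford–Rice: g(β) = Σ zᵢ(Kᵢ−1)/(1+β(Kᵢ−1)) = 0.
g(0) = ΣzᵢKᵢ − 1 = 0.5129 and g(1) = 1 − Σzᵢ/Kᵢ = -0.2985, so a root lies in (0, 1).
Newton iteration, β⁰ = 0.49:
  β = 0.4900: g = 0.00187, g' = -0.6353 → β = 0.4929
Converged at β = 0.4929.

β = 0.4929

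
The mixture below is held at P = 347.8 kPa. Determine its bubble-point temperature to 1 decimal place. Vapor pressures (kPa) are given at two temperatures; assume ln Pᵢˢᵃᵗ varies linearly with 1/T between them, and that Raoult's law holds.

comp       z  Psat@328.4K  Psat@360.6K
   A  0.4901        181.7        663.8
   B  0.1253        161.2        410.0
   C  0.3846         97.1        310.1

T = 350.6 K

Bubble-point temperature: ΣzᵢPᵢˢᵃᵗ(T) = P. Interpolate ln Pᵢˢᵃᵗ = aᵢ + bᵢ/T.
  T = 328.4 K: ΣzᵢPᵢˢᵃᵗ = 146.59 kPa
  T = 360.6 K: ΣzᵢPᵢˢᵃᵗ = 495.97 kPa
  T = 344.5 K: ΣzᵢPᵢˢᵃᵗ = 276.94 kPa
  T = 352.6 K: ΣzᵢPᵢˢᵃᵗ = 373.61 kPa
  T = 348.6 K: ΣzᵢPᵢˢᵃᵗ = 322.79 kPa
  T = 350.6 K: ΣzᵢPᵢˢᵃᵗ = 347.41 kPa
Interpolating between 350.6 K and 352.6 K gives T ≈ 350.6 K.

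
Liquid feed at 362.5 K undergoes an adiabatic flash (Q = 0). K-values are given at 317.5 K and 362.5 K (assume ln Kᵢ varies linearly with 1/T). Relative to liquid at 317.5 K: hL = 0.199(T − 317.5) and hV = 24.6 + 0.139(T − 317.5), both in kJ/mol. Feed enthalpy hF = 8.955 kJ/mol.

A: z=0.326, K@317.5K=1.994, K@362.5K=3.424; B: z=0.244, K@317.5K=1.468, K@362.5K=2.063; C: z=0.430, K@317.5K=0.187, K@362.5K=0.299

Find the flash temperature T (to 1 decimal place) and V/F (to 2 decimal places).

Adiabatic flash: solve Rachford–Rice at each trial T, then check hF = ψ·hV(T) + (1−ψ)·hL(T).
  T = 317.5 K: K = (1.994, 1.468, 0.187), RR gives ψ = 0.136, H_out = 3.337 kJ/mol
  T = 362.5 K: K = (3.424, 2.063, 0.299), RR gives ψ = 0.562, H_out = 21.252 kJ/mol
  T = 340.0 K: K = (2.660, 1.760, 0.240), RR gives ψ = 0.398, H_out = 13.728 kJ/mol
  T = 328.8 K: K = (2.316, 1.613, 0.213), RR gives ψ = 0.289, H_out = 9.156 kJ/mol
  T = 323.1 K: K = (2.150, 1.539, 0.200), RR gives ψ = 0.219, H_out = 6.428 kJ/mol
  T = 326.0 K: K = (2.234, 1.577, 0.206), RR gives ψ = 0.256, H_out = 7.859 kJ/mol
  T = 327.4 K: K = (2.275, 1.595, 0.210), RR gives ψ = 0.273, H_out = 8.517 kJ/mol
Linear interpolation between T = 327.4 (H_out = 8.517) and T = 328.8 (H_out = 9.156) on hF = 8.955 gives T ≈ 328.4 K, at which ψ = 0.28.

T = 328.4 K, V/F = 0.28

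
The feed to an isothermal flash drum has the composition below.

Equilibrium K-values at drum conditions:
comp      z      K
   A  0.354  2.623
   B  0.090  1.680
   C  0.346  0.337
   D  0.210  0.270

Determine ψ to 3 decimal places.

ψ = 0.248

Let ψ = V/F and solve Σ zᵢ(Kᵢ−1)/(1+ψ(Kᵢ−1)) = 0.
Feasibility: ΣzᵢKᵢ = 1.253, Σzᵢ/Kᵢ = 1.993 — both > 1, two phases present.
Newton iteration, ψ⁰ = 0.5:
  ψ = 0.500: g = -0.2217, g' = -0.925 → ψ = 0.260
  ψ = 0.260: g = -0.0106, g' = -0.884 → ψ = 0.248
Converged at ψ = 0.248.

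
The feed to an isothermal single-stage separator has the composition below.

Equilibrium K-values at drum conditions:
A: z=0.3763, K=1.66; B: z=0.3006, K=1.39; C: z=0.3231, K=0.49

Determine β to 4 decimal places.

β = 0.7184

Material balance + equilibrium reduce to Σ zᵢ(Kᵢ−1)/(1+β(Kᵢ−1)) = 0.
Check two-phase: ΣzᵢKᵢ = 1.2008 > 1 and Σzᵢ/Kᵢ = 1.1023 > 1, so g(0) = 0.2008 > 0 and g(1) = -0.1023 < 0.
Newton–Raphson from β = 0.41:
  β = 0.4100: g = 0.08819, g' = -0.2699 → β = 0.7368
  β = 0.7368: g = -0.00581, g' = -0.3175 → β = 0.7185
  β = 0.7185: g = -0.00004, g' = -0.3127 → β = 0.7184
Converged at β = 0.7184.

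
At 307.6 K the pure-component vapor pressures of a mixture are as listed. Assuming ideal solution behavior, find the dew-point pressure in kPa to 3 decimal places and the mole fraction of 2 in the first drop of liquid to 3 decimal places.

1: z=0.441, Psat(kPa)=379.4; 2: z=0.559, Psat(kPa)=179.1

At the dew point ψ → 1, so Σzᵢ/Kᵢ = 1 with Kᵢ = Pᵢˢᵃᵗ/P ⇒ 1/P = Σzᵢ/Pᵢˢᵃᵗ.
1/P = 0.441/379.4 + 0.559/179.1 = 0.004284 ⇒ P = 233.453 kPa
xᵢ = zᵢP/Pᵢˢᵃᵗ ⇒ x_2 = 0.559·233.453/179.1 = 0.729

Pdew = 233.453 kPa, x_2 = 0.729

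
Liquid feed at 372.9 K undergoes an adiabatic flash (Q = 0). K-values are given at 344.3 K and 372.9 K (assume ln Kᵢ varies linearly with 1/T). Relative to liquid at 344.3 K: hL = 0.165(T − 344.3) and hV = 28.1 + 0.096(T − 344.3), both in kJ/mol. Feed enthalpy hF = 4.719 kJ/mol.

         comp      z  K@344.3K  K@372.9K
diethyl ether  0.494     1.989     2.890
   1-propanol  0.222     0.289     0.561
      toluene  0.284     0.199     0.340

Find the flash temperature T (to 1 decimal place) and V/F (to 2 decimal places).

Adiabatic flash: solve Rachford–Rice at each trial T, then check hF = ψ·hV(T) + (1−ψ)·hL(T).
  T = 344.3 K: K = (1.989, 0.289, 0.199), RR gives ψ = 0.137, H_out = 3.845 kJ/mol
  T = 372.9 K: K = (2.890, 0.561, 0.340), RR gives ψ = 0.594, H_out = 20.229 kJ/mol
  T = 358.6 K: K = (2.415, 0.408, 0.263), RR gives ψ = 0.373, H_out = 12.481 kJ/mol
  T = 351.5 K: K = (2.198, 0.345, 0.230), RR gives ψ = 0.263, H_out = 8.444 kJ/mol
  T = 347.9 K: K = (2.092, 0.316, 0.214), RR gives ψ = 0.202, H_out = 6.232 kJ/mol
  T = 346.1 K: K = (2.040, 0.302, 0.206), RR gives ψ = 0.170, H_out = 5.064 kJ/mol
Linear interpolation between T = 344.3 (H_out = 3.845) and T = 346.1 (H_out = 5.064) on hF = 4.719 gives T ≈ 345.6 K, at which ψ = 0.16.

T = 345.6 K, V/F = 0.16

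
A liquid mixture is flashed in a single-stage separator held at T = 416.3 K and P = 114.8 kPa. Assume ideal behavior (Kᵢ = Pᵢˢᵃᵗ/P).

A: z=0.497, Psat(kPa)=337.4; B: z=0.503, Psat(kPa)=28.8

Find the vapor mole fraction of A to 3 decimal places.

y_A = 0.819

Raoult's law: Kᵢ = Pᵢˢᵃᵗ/P = Pᵢˢᵃᵗ/114.8.
  K_A = 337.4/114.8 = 2.93902, K_B = 28.8/114.8 = 0.25087
Material balance + equilibrium reduce to Σ zᵢ(Kᵢ−1)/(1+V/F(Kᵢ−1)) = 0.
Check two-phase: ΣzᵢKᵢ = 1.587 > 1 and Σzᵢ/Kᵢ = 2.174 > 1, so g(0) = 0.587 > 0 and g(1) = -1.174 < 0.
Binary case is linear: z₁(K₁−1)(1+V/F(K₂−1)) + z₂(K₂−1)(1+V/F(K₁−1)) = 0
⇒ V/F = [z₁(K₁−1)+z₂(K₂−1)] / [−(K₁−1)(K₂−1)] = 0.5869/1.4526 = 0.404
Compositions from xᵢ = zᵢ/(1+V/F(Kᵢ−1)), yᵢ = Kᵢxᵢ:
  A: x = 0.279, y = 0.819
  B: x = 0.721, y = 0.181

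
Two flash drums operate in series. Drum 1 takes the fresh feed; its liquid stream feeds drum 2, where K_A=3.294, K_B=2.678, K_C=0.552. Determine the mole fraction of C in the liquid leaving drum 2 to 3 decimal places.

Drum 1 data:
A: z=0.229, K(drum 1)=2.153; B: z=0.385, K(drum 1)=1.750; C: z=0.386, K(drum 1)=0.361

x_C (drum 2) = 0.806

Drum 1:
Material balance + equilibrium reduce to Σ zᵢ(Kᵢ−1)/(1+ψ₁(Kᵢ−1)) = 0.
Check two-phase: ΣzᵢKᵢ = 1.306 > 1 and Σzᵢ/Kᵢ = 1.396 > 1, so g(0) = 0.306 > 0 and g(1) = -0.396 < 0.
Iterate (Newton) starting at ψ₁ = 0.5:
  ψ₁ = 0.500: g = 0.0150, g' = -0.577 → ψ₁ = 0.526
Converged at ψ₁ = 0.526.
Drum-1 compositions:
  A: x = 0.143, y = 0.307
  B: x = 0.276, y = 0.483
  C: x = 0.581, y = 0.210
Drum-2 feed = drum-1 liquid: z₂ = (0.1426, 0.2761, 0.5813).
Drum 2:
Let ψ₂ = V/F and solve Σ zᵢ(Kᵢ−1)/(1+ψ₂(Kᵢ−1)) = 0.
g(0) = ΣzᵢKᵢ − 1 = 0.530 and g(1) = 1 − Σzᵢ/Kᵢ = -0.200, so a root lies in (0, 1).
Newton–Raphson from ψ₂ = 0.44:
  ψ₂ = 0.440: g = 0.1049, g' = -0.624 → ψ₂ = 0.608
  ψ₂ = 0.608: g = 0.0079, g' = -0.542 → ψ₂ = 0.623
Converged at ψ₂ = 0.623.
  A: x = 0.059, y = 0.193
  B: x = 0.135, y = 0.362
  C: x = 0.806, y = 0.445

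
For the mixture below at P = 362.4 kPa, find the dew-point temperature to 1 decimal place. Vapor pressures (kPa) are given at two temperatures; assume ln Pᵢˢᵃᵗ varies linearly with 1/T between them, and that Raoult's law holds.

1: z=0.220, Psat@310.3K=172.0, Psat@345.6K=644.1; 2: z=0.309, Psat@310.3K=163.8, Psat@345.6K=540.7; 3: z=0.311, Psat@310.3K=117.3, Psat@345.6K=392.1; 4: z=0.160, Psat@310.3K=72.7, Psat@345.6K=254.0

T = 340.4 K

Dew-point temperature: Σzᵢ·P/Pᵢˢᵃᵗ(T) = 1. Interpolate ln Pᵢˢᵃᵗ = aᵢ + bᵢ/T.
  T = 310.3 K: ΣzᵢP/Pᵢˢᵃᵗ = 2.9056
  T = 345.6 K: ΣzᵢP/Pᵢˢᵃᵗ = 0.8466
  T = 328.0 K: ΣzᵢP/Pᵢˢᵃᵗ = 1.5142
  T = 336.8 K: ΣzᵢP/Pᵢˢᵃᵗ = 1.1236
  T = 341.2 K: ΣzᵢP/Pᵢˢᵃᵗ = 0.9735
  T = 339.0 K: ΣzᵢP/Pᵢˢᵃᵗ = 1.0454
Interpolating between 339.0 K and 341.2 K gives T ≈ 340.4 K.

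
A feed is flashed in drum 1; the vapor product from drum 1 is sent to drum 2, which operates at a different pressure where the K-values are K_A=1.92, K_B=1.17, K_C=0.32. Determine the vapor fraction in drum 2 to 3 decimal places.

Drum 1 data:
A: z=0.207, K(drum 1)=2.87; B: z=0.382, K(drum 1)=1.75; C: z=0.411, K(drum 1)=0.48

V/F (drum 2) = 0.235

Drum 1:
Let ψ₁ = V/F and solve Σ zᵢ(Kᵢ−1)/(1+ψ₁(Kᵢ−1)) = 0.
Feasibility: ΣzᵢKᵢ = 1.460, Σzᵢ/Kᵢ = 1.147 — both > 1, two phases present.
Iterate (Newton) starting at ψ₁ = 0.52:
  ψ₁ = 0.520: g = 0.1094, g' = -0.506 → ψ₁ = 0.736
  ψ₁ = 0.736: g = 0.0011, g' = -0.509 → ψ₁ = 0.738
Converged at ψ₁ = 0.738.
Drum-1 compositions:
  A: x = 0.087, y = 0.250
  B: x = 0.246, y = 0.430
  C: x = 0.667, y = 0.320
Drum-2 feed = drum-1 vapor: z₂ = (0.2495, 0.4302, 0.3203).
Drum 2:
Let ψ₂ = V/F and solve Σ zᵢ(Kᵢ−1)/(1+ψ₂(Kᵢ−1)) = 0.
g(0) = ΣzᵢKᵢ − 1 = 0.085 and g(1) = 1 − Σzᵢ/Kᵢ = -0.498, so a root lies in (0, 1).
Newton–Raphson from ψ₂ = 0.57:
  ψ₂ = 0.570: g = -0.1384, g' = -0.496 → ψ₂ = 0.291
  ψ₂ = 0.291: g = -0.0208, g' = -0.373 → ψ₂ = 0.235
Converged at ψ₂ = 0.235.
  A: x = 0.205, y = 0.394
  B: x = 0.414, y = 0.484
  C: x = 0.381, y = 0.122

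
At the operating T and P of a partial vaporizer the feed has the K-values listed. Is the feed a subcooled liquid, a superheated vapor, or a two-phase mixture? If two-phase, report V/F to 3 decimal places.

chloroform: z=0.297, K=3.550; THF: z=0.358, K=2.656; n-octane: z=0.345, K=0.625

ΣzᵢKᵢ = 2.221; Σzᵢ/Kᵢ = 0.770.
Since Σzᵢ/Kᵢ < 1 the mixture is above its dew point — single vapor phase.

superheated vapor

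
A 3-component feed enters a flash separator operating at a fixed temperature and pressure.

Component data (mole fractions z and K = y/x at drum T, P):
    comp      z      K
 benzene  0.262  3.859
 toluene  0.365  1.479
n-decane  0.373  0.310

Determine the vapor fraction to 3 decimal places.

ψ = 0.568

Newton–Raphson from ψ = 0.5:
  ψ = 0.500: g = 0.0564, g' = -0.831 → ψ = 0.568
Converged at ψ = 0.568.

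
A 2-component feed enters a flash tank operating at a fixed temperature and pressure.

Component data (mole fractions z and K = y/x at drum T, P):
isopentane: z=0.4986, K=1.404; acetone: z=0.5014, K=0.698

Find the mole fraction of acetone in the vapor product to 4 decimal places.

y_acetone = 0.3994

Material balance + equilibrium reduce to Σ zᵢ(Kᵢ−1)/(1+ψ(Kᵢ−1)) = 0.
Check two-phase: ΣzᵢKᵢ = 1.0500 > 1 and Σzᵢ/Kᵢ = 1.0735 > 1, so g(0) = 0.0500 > 0 and g(1) = -0.0735 < 0.
Iterate (Newton) starting at ψ = 0.5:
  ψ = 0.5000: g = -0.01077, g' = -0.1198 → ψ = 0.4101
  ψ = 0.4101: g = -0.00002, g' = -0.1195 → ψ = 0.4099
Converged at ψ = 0.4099.
Compositions from xᵢ = zᵢ/(1+ψ(Kᵢ−1)), yᵢ = Kᵢxᵢ:
  isopentane: x = 0.4278, y = 0.6006
  acetone: x = 0.5722, y = 0.3994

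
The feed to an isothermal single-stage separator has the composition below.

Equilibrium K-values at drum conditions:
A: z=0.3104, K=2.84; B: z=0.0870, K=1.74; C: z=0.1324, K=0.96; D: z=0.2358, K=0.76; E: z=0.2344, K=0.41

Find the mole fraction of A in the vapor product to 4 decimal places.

y_A = 0.3967

Newton iteration, ψ⁰ = 0.5:
  ψ = 0.5000: g = 0.07858, g' = -0.4924 → ψ = 0.6596
  ψ = 0.6596: g = 0.00219, g' = -0.4740 → ψ = 0.6642
Converged at ψ = 0.6642.
Compositions from xᵢ = zᵢ/(1+ψ(Kᵢ−1)), yᵢ = Kᵢxᵢ:
  A: x = 0.1397, y = 0.3967
  B: x = 0.0583, y = 0.1015
  C: x = 0.1360, y = 0.1306
  D: x = 0.2805, y = 0.2132
  E: x = 0.3855, y = 0.1580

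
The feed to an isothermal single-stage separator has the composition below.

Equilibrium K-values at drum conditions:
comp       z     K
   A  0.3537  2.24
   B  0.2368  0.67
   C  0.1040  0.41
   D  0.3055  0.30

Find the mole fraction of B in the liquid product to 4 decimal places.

x_B = 0.2467

Rachford–Rice: g(ψ) = Σ zᵢ(Kᵢ−1)/(1+ψ(Kᵢ−1)) = 0.
Check two-phase: ΣzᵢKᵢ = 1.0852 > 1 and Σzᵢ/Kᵢ = 1.7833 > 1, so g(0) = 0.0852 > 0 and g(1) = -0.7833 < 0.
Newton–Raphson from ψ = 0.45:
  ψ = 0.4500: g = -0.20599, g' = -0.6457 → ψ = 0.1310
  ψ = 0.1310: g = -0.00631, g' = -0.6546 → ψ = 0.1214
Converged at ψ = 0.1214.
Compositions from xᵢ = zᵢ/(1+ψ(Kᵢ−1)), yᵢ = Kᵢxᵢ:
  A: x = 0.3074, y = 0.6886
  B: x = 0.2467, y = 0.1653
  C: x = 0.1120, y = 0.0459
  D: x = 0.3339, y = 0.1002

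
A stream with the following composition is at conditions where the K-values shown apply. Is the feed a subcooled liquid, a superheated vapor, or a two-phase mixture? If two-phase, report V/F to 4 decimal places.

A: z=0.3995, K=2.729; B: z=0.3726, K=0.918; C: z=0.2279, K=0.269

two-phase, V/F = 0.6149

ΣzᵢKᵢ = 1.4936; Σzᵢ/Kᵢ = 1.3995.
Both exceed 1, so a two-phase solution exists.
Let ψ = V/F and solve Σ zᵢ(Kᵢ−1)/(1+ψ(Kᵢ−1)) = 0.
Newton iteration, ψ⁰ = 0.65:
  ψ = 0.6500: g = -0.02446, g' = -0.7096 → ψ = 0.6155
  ψ = 0.6155: g = -0.00043, g' = -0.6856 → ψ = 0.6149
Converged at ψ = 0.6149.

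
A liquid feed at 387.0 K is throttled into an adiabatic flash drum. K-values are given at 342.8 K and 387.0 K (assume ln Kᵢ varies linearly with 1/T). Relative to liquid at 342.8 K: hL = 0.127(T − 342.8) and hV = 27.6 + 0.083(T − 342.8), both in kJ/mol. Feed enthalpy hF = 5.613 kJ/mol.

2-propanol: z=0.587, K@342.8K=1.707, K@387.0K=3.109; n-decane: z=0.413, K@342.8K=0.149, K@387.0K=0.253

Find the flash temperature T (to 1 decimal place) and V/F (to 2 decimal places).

Adiabatic flash: solve Rachford–Rice at each trial T, then check hF = ψ·hV(T) + (1−ψ)·hL(T).
  T = 342.8 K: K = (1.707, 0.149), RR gives ψ = 0.106, H_out = 2.915 kJ/mol
  T = 387.0 K: K = (3.109, 0.253), RR gives ψ = 0.590, H_out = 20.750 kJ/mol
  T = 364.9 K: K = (2.346, 0.197), RR gives ψ = 0.424, H_out = 14.108 kJ/mol
  T = 353.9 K: K = (2.013, 0.172), RR gives ψ = 0.301, H_out = 9.579 kJ/mol
  T = 348.4 K: K = (1.857, 0.161), RR gives ψ = 0.217, H_out = 6.660 kJ/mol
  T = 345.6 K: K = (1.781, 0.155), RR gives ψ = 0.166, H_out = 4.909 kJ/mol
  T = 347.0 K: K = (1.819, 0.158), RR gives ψ = 0.193, H_out = 5.812 kJ/mol
Linear interpolation between T = 345.6 (H_out = 4.909) and T = 347.0 (H_out = 5.812) on hF = 5.613 gives T ≈ 346.7 K, at which ψ = 0.19.

T = 346.7 K, V/F = 0.19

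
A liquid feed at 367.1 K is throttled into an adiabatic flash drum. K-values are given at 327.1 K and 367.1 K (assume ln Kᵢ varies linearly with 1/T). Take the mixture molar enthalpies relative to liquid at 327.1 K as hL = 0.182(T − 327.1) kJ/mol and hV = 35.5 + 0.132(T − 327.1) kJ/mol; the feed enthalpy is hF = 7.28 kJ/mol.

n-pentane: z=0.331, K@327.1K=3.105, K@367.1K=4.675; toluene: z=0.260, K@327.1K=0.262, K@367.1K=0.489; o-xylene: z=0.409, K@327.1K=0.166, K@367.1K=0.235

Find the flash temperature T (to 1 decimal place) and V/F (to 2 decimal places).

Adiabatic flash: solve Rachford–Rice at each trial T, then check hF = ψ·hV(T) + (1−ψ)·hL(T).
  T = 327.1 K: K = (3.105, 0.262, 0.166), RR gives ψ = 0.098, H_out = 3.462 kJ/mol
  T = 367.1 K: K = (4.675, 0.489, 0.235), RR gives ψ = 0.310, H_out = 17.679 kJ/mol
  T = 347.1 K: K = (3.855, 0.364, 0.199), RR gives ψ = 0.214, H_out = 11.029 kJ/mol
  T = 337.1 K: K = (3.471, 0.311, 0.182), RR gives ψ = 0.160, H_out = 7.419 kJ/mol
  T = 332.1 K: K = (3.286, 0.286, 0.174), RR gives ψ = 0.130, H_out = 5.495 kJ/mol
  T = 334.6 K: K = (3.378, 0.298, 0.178), RR gives ψ = 0.145, H_out = 6.469 kJ/mol
  T = 335.9 K: K = (3.426, 0.304, 0.180), RR gives ψ = 0.153, H_out = 6.966 kJ/mol
Linear interpolation between T = 335.9 (H_out = 6.966) and T = 337.1 (H_out = 7.419) on hF = 7.28 gives T ≈ 336.7 K, at which ψ = 0.16.

T = 336.7 K, V/F = 0.16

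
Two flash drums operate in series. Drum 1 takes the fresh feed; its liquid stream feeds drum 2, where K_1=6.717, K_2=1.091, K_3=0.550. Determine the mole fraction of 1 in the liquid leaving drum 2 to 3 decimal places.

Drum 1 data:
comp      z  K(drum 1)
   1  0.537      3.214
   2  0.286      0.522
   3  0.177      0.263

x_1 (drum 2) = 0.038

Drum 1:
Iterate (Newton) starting at ψ₁ = 0.37:
  ψ₁ = 0.370: g = 0.3081, g' = -1.074 → ψ₁ = 0.657
  ψ₁ = 0.657: g = 0.0322, g' = -0.937 → ψ₁ = 0.691
Converged at ψ₁ = 0.691.
Drum-1 compositions:
  1: x = 0.212, y = 0.682
  2: x = 0.427, y = 0.223
  3: x = 0.361, y = 0.095
Drum-2 feed = drum-1 liquid: z₂ = (0.2123, 0.4271, 0.3607).
Drum 2:
Rachford–Rice: g(ψ₂) = Σ zᵢ(Kᵢ−1)/(1+ψ₂(Kᵢ−1)) = 0.
Feasibility: ΣzᵢKᵢ = 2.090, Σzᵢ/Kᵢ = 1.079 — both > 1, two phases present.
Newton–Raphson from ψ₂ = 0.48:
  ψ₂ = 0.480: g = 0.1543, g' = -0.617 → ψ₂ = 0.730
  ψ₂ = 0.730: g = 0.0292, g' = -0.424 → ψ₂ = 0.799
  ψ₂ = 0.799: g = 0.0007, g' = -0.405 → ψ₂ = 0.801
Converged at ψ₂ = 0.801.
  1: x = 0.038, y = 0.256
  2: x = 0.398, y = 0.434
  3: x = 0.564, y = 0.310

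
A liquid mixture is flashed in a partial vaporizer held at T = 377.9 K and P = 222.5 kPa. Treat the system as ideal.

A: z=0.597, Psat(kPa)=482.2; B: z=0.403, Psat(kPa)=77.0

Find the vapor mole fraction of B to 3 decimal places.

y_B = 0.222

Raoult's law: Kᵢ = Pᵢˢᵃᵗ/P = Pᵢˢᵃᵗ/222.5.
  K_A = 482.2/222.5 = 2.16719, K_B = 77.0/222.5 = 0.34607
Binary case is linear: z₁(K₁−1)(1+V/F(K₂−1)) + z₂(K₂−1)(1+V/F(K₁−1)) = 0
⇒ V/F = [z₁(K₁−1)+z₂(K₂−1)] / [−(K₁−1)(K₂−1)] = 0.4333/0.7633 = 0.568
Compositions from xᵢ = zᵢ/(1+V/F(Kᵢ−1)), yᵢ = Kᵢxᵢ:
  A: x = 0.359, y = 0.778
  B: x = 0.641, y = 0.222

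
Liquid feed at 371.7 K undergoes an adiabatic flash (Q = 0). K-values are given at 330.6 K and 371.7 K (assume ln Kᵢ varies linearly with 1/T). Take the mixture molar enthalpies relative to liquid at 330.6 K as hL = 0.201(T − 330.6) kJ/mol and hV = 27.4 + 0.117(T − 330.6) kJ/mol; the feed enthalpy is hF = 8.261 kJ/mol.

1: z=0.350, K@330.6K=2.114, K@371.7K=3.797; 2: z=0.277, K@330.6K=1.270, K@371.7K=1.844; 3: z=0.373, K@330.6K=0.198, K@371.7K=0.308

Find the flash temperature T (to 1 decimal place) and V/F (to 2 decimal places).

T = 332.7 K, V/F = 0.29

Adiabatic flash: solve Rachford–Rice at each trial T, then check hF = ψ·hV(T) + (1−ψ)·hL(T).
  T = 330.6 K: K = (2.114, 1.270, 0.198), RR gives ψ = 0.251, H_out = 6.886 kJ/mol
  T = 371.7 K: K = (3.797, 1.844, 0.308), RR gives ψ = 0.678, H_out = 24.508 kJ/mol
  T = 351.1 K: K = (2.880, 1.546, 0.250), RR gives ψ = 0.511, H_out = 17.252 kJ/mol
  T = 340.9 K: K = (2.481, 1.406, 0.223), RR gives ψ = 0.403, H_out = 12.753 kJ/mol
  T = 335.8 K: K = (2.295, 1.338, 0.211), RR gives ψ = 0.335, H_out = 10.074 kJ/mol
  T = 333.2 K: K = (2.203, 1.304, 0.204), RR gives ψ = 0.295, H_out = 8.549 kJ/mol
  T = 331.9 K: K = (2.158, 1.287, 0.201), RR gives ψ = 0.274, H_out = 7.736 kJ/mol
Linear interpolation between T = 331.9 (H_out = 7.736) and T = 333.2 (H_out = 8.549) on hF = 8.261 gives T ≈ 332.7 K, at which ψ = 0.29.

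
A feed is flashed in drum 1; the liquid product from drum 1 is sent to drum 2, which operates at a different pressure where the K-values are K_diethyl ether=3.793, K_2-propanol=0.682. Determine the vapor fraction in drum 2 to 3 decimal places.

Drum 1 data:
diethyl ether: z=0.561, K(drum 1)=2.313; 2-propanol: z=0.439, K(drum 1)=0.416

Drum 1:
Material balance + equilibrium reduce to Σ zᵢ(Kᵢ−1)/(1+ψ₁(Kᵢ−1)) = 0.
g(0) = ΣzᵢKᵢ − 1 = 0.480 and g(1) = 1 − Σzᵢ/Kᵢ = -0.298, so a root lies in (0, 1).
Binary case is linear: z₁(K₁−1)(1+ψ₁(K₂−1)) + z₂(K₂−1)(1+ψ₁(K₁−1)) = 0
⇒ ψ₁ = [z₁(K₁−1)+z₂(K₂−1)] / [−(K₁−1)(K₂−1)] = 0.4802/0.7668 = 0.626
Drum-1 compositions:
  diethyl ether: x = 0.308, y = 0.712
  2-propanol: x = 0.692, y = 0.288
Drum-2 feed = drum-1 liquid: z₂ = (0.3079, 0.6921).
Drum 2:
Binary case is linear: z₁(K₁−1)(1+ψ₂(K₂−1)) + z₂(K₂−1)(1+ψ₂(K₁−1)) = 0
⇒ ψ₂ = [z₁(K₁−1)+z₂(K₂−1)] / [−(K₁−1)(K₂−1)] = 0.6397/0.8882 = 0.720
  diethyl ether: x = 0.102, y = 0.388
  2-propanol: x = 0.898, y = 0.612

V/F (drum 2) = 0.720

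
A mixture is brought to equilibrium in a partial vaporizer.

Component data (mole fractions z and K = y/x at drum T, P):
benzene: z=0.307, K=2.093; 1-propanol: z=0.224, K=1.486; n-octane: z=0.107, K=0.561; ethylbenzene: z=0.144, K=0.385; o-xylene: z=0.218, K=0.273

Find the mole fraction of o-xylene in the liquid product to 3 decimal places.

Material balance + equilibrium reduce to Σ zᵢ(Kᵢ−1)/(1+V/F(Kᵢ−1)) = 0.
Check two-phase: ΣzᵢKᵢ = 1.150 > 1 and Σzᵢ/Kᵢ = 1.661 > 1, so g(0) = 0.150 > 0 and g(1) = -0.661 < 0.
Newton iteration, V/F⁰ = 0.47:
  V/F = 0.470: g = -0.1142, g' = -0.601 → V/F = 0.280
  V/F = 0.280: g = -0.0069, g' = -0.544 → V/F = 0.268
Converged at V/F = 0.268.
Compositions from xᵢ = zᵢ/(1+V/F(Kᵢ−1)), yᵢ = Kᵢxᵢ:
  benzene: x = 0.238, y = 0.497
  1-propanol: x = 0.198, y = 0.295
  n-octane: x = 0.121, y = 0.068
  ethylbenzene: x = 0.172, y = 0.066
  o-xylene: x = 0.271, y = 0.074

x_o-xylene = 0.271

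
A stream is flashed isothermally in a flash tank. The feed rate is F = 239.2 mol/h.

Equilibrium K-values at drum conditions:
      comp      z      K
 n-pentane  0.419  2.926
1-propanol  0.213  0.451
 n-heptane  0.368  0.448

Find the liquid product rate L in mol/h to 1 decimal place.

Rachford–Rice: g(β) = Σ zᵢ(Kᵢ−1)/(1+β(Kᵢ−1)) = 0.
Feasibility: ΣzᵢKᵢ = 1.487, Σzᵢ/Kᵢ = 1.437 — both > 1, two phases present.
Iterate (Newton) starting at β = 0.31:
  β = 0.310: g = 0.1193, g' = -0.866 → β = 0.448
  β = 0.448: g = 0.0084, g' = -0.759 → β = 0.459
Converged at β = 0.459.
Then V = β·F = 0.4589·239.2 = 109.8 mol/h and L = F − V = 129.4 mol/h.

L = 129.4 mol/h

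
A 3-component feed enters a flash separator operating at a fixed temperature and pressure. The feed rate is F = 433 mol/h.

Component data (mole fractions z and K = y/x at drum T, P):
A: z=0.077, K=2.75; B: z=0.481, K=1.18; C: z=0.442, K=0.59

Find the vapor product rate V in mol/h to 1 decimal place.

V = 61.4 mol/h

Material balance + equilibrium reduce to Σ zᵢ(Kᵢ−1)/(1+V/F(Kᵢ−1)) = 0.
Check two-phase: ΣzᵢKᵢ = 1.040 > 1 and Σzᵢ/Kᵢ = 1.185 > 1, so g(0) = 0.040 > 0 and g(1) = -0.185 < 0.
Newton–Raphson from V/F = 0.5:
  V/F = 0.500: g = -0.0767, g' = -0.198 → V/F = 0.112
  V/F = 0.112: g = 0.0075, g' = -0.261 → V/F = 0.141
  V/F = 0.141: g = 0.0002, g' = -0.250 → V/F = 0.142
Converged at V/F = 0.142.
Then V = V/F·F = 0.1417·433 = 61.4 mol/h and L = F − V = 371.6 mol/h.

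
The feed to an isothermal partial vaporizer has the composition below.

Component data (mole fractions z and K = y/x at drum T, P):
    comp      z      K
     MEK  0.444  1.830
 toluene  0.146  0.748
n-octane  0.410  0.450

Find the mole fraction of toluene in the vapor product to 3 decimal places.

Material balance + equilibrium reduce to Σ zᵢ(Kᵢ−1)/(1+ψ(Kᵢ−1)) = 0.
g(0) = ΣzᵢKᵢ − 1 = 0.106 and g(1) = 1 − Σzᵢ/Kᵢ = -0.349, so a root lies in (0, 1).
Iterate (Newton) starting at ψ = 0.35:
  ψ = 0.350: g = -0.0340, g' = -0.385 → ψ = 0.262
Converged at ψ = 0.262.
Compositions from xᵢ = zᵢ/(1+ψ(Kᵢ−1)), yᵢ = Kᵢxᵢ:
  MEK: x = 0.365, y = 0.668
  toluene: x = 0.156, y = 0.117
  n-octane: x = 0.479, y = 0.216

y_toluene = 0.117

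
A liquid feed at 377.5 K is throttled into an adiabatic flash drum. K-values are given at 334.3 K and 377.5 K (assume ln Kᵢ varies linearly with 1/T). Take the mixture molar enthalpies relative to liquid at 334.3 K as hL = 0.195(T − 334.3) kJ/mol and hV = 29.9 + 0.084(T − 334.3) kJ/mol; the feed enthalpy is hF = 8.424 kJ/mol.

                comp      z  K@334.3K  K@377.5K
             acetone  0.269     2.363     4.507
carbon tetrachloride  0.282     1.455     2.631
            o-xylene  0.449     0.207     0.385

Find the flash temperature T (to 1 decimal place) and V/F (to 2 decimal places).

T = 338.8 K, V/F = 0.26

Adiabatic flash: solve Rachford–Rice at each trial T, then check hF = ψ·hV(T) + (1−ψ)·hL(T).
  T = 334.3 K: K = (2.363, 1.455, 0.207), RR gives ψ = 0.177, H_out = 5.290 kJ/mol
  T = 377.5 K: K = (4.507, 2.631, 0.385), RR gives ψ = 0.703, H_out = 26.074 kJ/mol
  T = 355.9 K: K = (3.328, 1.992, 0.288), RR gives ψ = 0.479, H_out = 17.392 kJ/mol
  T = 345.1 K: K = (2.819, 1.711, 0.245), RR gives ψ = 0.349, H_out = 12.120 kJ/mol
  T = 339.7 K: K = (2.585, 1.580, 0.226), RR gives ψ = 0.270, H_out = 8.975 kJ/mol
  T = 337.0 K: K = (2.472, 1.517, 0.216), RR gives ψ = 0.226, H_out = 7.213 kJ/mol
  T = 338.4 K: K = (2.530, 1.549, 0.221), RR gives ψ = 0.249, H_out = 8.145 kJ/mol
Linear interpolation between T = 338.4 (H_out = 8.145) and T = 339.7 (H_out = 8.975) on hF = 8.424 gives T ≈ 338.8 K, at which ψ = 0.26.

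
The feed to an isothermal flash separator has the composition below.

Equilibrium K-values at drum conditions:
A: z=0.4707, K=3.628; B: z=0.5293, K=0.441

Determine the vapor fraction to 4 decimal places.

ψ = 0.6406

Newton iteration, ψ⁰ = 0.35:
  ψ = 0.3500: g = 0.27649, g' = -1.1377 → ψ = 0.5930
  ψ = 0.5930: g = 0.04089, g' = -0.8667 → ψ = 0.6402
  ψ = 0.6402: g = 0.00037, g' = -0.8529 → ψ = 0.6406
Converged at ψ = 0.6406.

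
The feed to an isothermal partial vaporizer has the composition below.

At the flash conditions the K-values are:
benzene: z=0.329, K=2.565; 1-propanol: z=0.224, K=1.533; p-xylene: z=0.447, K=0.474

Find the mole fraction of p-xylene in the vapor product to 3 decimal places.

Newton–Raphson from ψ = 0.5:
  ψ = 0.500: g = 0.0641, g' = -0.521 → ψ = 0.623
  ψ = 0.623: g = 0.0006, g' = -0.516 → ψ = 0.624
Converged at ψ = 0.624.
Compositions from xᵢ = zᵢ/(1+ψ(Kᵢ−1)), yᵢ = Kᵢxᵢ:
  benzene: x = 0.166, y = 0.427
  1-propanol: x = 0.168, y = 0.258
  p-xylene: x = 0.665, y = 0.315

y_p-xylene = 0.315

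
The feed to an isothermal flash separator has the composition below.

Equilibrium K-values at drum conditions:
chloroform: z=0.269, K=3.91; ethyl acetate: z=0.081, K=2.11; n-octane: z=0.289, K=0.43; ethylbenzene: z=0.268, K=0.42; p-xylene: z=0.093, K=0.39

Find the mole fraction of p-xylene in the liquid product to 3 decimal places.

x_p-xylene = 0.116

Rachford–Rice: g(ψ) = Σ zᵢ(Kᵢ−1)/(1+ψ(Kᵢ−1)) = 0.
g(0) = ΣzᵢKᵢ − 1 = 0.496 and g(1) = 1 − Σzᵢ/Kᵢ = -0.656, so a root lies in (0, 1).
Iterate (Newton) starting at ψ = 0.42:
  ψ = 0.420: g = -0.0848, g' = -0.890 → ψ = 0.325
  ψ = 0.325: g = 0.0041, g' = -0.988 → ψ = 0.329
Converged at ψ = 0.329.
Compositions from xᵢ = zᵢ/(1+ψ(Kᵢ−1)), yᵢ = Kᵢxᵢ:
  chloroform: x = 0.137, y = 0.537
  ethyl acetate: x = 0.059, y = 0.125
  n-octane: x = 0.356, y = 0.153
  ethylbenzene: x = 0.331, y = 0.139
  p-xylene: x = 0.116, y = 0.045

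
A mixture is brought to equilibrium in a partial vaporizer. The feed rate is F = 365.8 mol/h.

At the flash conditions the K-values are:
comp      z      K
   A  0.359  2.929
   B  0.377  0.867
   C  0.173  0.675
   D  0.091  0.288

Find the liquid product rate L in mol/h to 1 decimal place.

L = 80.8 mol/h

Rachford–Rice: g(V/F) = Σ zᵢ(Kᵢ−1)/(1+V/F(Kᵢ−1)) = 0.
Feasibility: ΣzᵢKᵢ = 1.521, Σzᵢ/Kᵢ = 1.130 — both > 1, two phases present.
Newton iteration, V/F⁰ = 0.37:
  V/F = 0.370: g = 0.1995, g' = -0.571 → V/F = 0.719
  V/F = 0.719: g = 0.0284, g' = -0.467 → V/F = 0.780
  V/F = 0.780: g = -0.0005, g' = -0.487 → V/F = 0.779
Converged at V/F = 0.779.
Then V = V/F·F = 0.7790·365.8 = 285.0 mol/h and L = F − V = 80.8 mol/h.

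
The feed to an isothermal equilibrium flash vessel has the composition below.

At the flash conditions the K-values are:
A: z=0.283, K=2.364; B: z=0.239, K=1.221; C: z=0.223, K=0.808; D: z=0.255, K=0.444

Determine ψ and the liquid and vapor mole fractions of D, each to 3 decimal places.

Material balance + equilibrium reduce to Σ zᵢ(Kᵢ−1)/(1+ψ(Kᵢ−1)) = 0.
Check two-phase: ΣzᵢKᵢ = 1.254 > 1 and Σzᵢ/Kᵢ = 1.166 > 1, so g(0) = 0.254 > 0 and g(1) = -0.166 < 0.
Newton iteration, ψ⁰ = 0.48:
  ψ = 0.480: g = 0.0405, g' = -0.358 → ψ = 0.593
  ψ = 0.593: g = 0.0003, g' = -0.356 → ψ = 0.594
Converged at ψ = 0.594.
Compositions from xᵢ = zᵢ/(1+ψ(Kᵢ−1)), yᵢ = Kᵢxᵢ:
  A: x = 0.156, y = 0.370
  B: x = 0.211, y = 0.258
  C: x = 0.252, y = 0.203
  D: x = 0.381, y = 0.169

ψ = 0.594, x_D = 0.381, y_D = 0.169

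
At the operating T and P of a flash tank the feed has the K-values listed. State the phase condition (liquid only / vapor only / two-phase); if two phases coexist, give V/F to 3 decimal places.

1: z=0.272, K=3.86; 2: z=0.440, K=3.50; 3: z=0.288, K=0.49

ΣzᵢKᵢ = 2.731; Σzᵢ/Kᵢ = 0.784.
Since Σzᵢ/Kᵢ < 1 the mixture is above its dew point — single vapor phase.

vapor only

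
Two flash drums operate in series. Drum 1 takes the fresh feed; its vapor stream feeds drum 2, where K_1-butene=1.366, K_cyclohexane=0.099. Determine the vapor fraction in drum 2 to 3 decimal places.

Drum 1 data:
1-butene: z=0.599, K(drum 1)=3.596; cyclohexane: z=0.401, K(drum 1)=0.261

Drum 1:
Material balance + equilibrium reduce to Σ zᵢ(Kᵢ−1)/(1+ψ₁(Kᵢ−1)) = 0.
Feasibility: ΣzᵢKᵢ = 2.259, Σzᵢ/Kᵢ = 1.703 — both > 1, two phases present.
Iterate (Newton) starting at ψ₁ = 0.69:
  ψ₁ = 0.690: g = -0.0476, g' = -1.430 → ψ₁ = 0.657
  ψ₁ = 0.657: g = -0.0009, g' = -1.378 → ψ₁ = 0.656
Converged at ψ₁ = 0.656.
Drum-1 compositions:
  1-butene: x = 0.222, y = 0.797
  cyclohexane: x = 0.778, y = 0.203
Drum-2 feed = drum-1 vapor: z₂ = (0.7968, 0.2032).
Drum 2:
Let ψ₂ = V/F and solve Σ zᵢ(Kᵢ−1)/(1+ψ₂(Kᵢ−1)) = 0.
Feasibility: ΣzᵢKᵢ = 1.109, Σzᵢ/Kᵢ = 2.636 — both > 1, two phases present.
Binary case is linear: z₁(K₁−1)(1+ψ₂(K₂−1)) + z₂(K₂−1)(1+ψ₂(K₁−1)) = 0
⇒ ψ₂ = [z₁(K₁−1)+z₂(K₂−1)] / [−(K₁−1)(K₂−1)] = 0.1086/0.3298 = 0.329
  1-butene: x = 0.711, y = 0.971
  cyclohexane: x = 0.289, y = 0.029

V/F (drum 2) = 0.329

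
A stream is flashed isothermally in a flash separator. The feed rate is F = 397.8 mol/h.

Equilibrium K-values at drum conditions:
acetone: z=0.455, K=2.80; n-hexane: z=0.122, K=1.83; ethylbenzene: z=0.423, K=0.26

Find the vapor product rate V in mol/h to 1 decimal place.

Rachford–Rice: g(ψ) = Σ zᵢ(Kᵢ−1)/(1+ψ(Kᵢ−1)) = 0.
Check two-phase: ΣzᵢKᵢ = 1.607 > 1 and Σzᵢ/Kᵢ = 1.856 > 1, so g(0) = 0.607 > 0 and g(1) = -0.856 < 0.
Iterate (Newton) starting at ψ = 0.39:
  ψ = 0.390: g = 0.1177, g' = -1.015 → ψ = 0.506
Converged at ψ = 0.506.
Then V = ψ·F = 0.5056·397.8 = 201.1 mol/h and L = F − V = 196.7 mol/h.

V = 201.1 mol/h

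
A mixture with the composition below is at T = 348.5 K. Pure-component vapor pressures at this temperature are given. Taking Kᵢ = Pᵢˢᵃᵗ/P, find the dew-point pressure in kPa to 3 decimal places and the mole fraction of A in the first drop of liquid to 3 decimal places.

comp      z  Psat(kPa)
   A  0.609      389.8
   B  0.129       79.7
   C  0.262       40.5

Pdew = 103.626 kPa, x_A = 0.162

At the dew point ψ → 1, so Σzᵢ/Kᵢ = 1 with Kᵢ = Pᵢˢᵃᵗ/P ⇒ 1/P = Σzᵢ/Pᵢˢᵃᵗ.
1/P = 0.609/389.8 + 0.129/79.7 + 0.262/40.5 = 0.009650 ⇒ P = 103.626 kPa
xᵢ = zᵢP/Pᵢˢᵃᵗ ⇒ x_A = 0.609·103.626/389.8 = 0.162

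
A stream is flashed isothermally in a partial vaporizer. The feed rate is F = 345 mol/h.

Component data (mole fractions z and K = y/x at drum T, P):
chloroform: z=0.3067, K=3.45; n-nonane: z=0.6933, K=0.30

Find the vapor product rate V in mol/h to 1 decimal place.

Material balance + equilibrium reduce to Σ zᵢ(Kᵢ−1)/(1+β(Kᵢ−1)) = 0.
Feasibility: ΣzᵢKᵢ = 1.2661, Σzᵢ/Kᵢ = 2.3999 — both > 1, two phases present.
Binary case is linear: z₁(K₁−1)(1+β(K₂−1)) + z₂(K₂−1)(1+β(K₁−1)) = 0
⇒ β = [z₁(K₁−1)+z₂(K₂−1)] / [−(K₁−1)(K₂−1)] = 0.26610/1.71500 = 0.1552
Then V = β·F = 0.1552·345 = 53.5 mol/h and L = F − V = 291.5 mol/h.

V = 53.5 mol/h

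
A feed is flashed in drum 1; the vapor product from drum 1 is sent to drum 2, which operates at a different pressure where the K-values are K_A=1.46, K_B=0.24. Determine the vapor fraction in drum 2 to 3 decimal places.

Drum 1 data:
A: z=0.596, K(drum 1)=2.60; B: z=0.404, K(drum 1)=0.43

V/F (drum 2) = 0.209

Drum 1:
Binary case is linear: z₁(K₁−1)(1+ψ₁(K₂−1)) + z₂(K₂−1)(1+ψ₁(K₁−1)) = 0
⇒ ψ₁ = [z₁(K₁−1)+z₂(K₂−1)] / [−(K₁−1)(K₂−1)] = 0.7233/0.9120 = 0.793
Drum-1 compositions:
  A: x = 0.263, y = 0.683
  B: x = 0.737, y = 0.317
Drum-2 feed = drum-1 vapor: z₂ = (0.6829, 0.3171).
Drum 2:
Newton iteration, ψ₂⁰ = 0.32:
  ψ₂ = 0.320: g = -0.0445, g' = -0.430 → ψ₂ = 0.216
  ψ₂ = 0.216: g = -0.0026, g' = -0.382 → ψ₂ = 0.209
Converged at ψ₂ = 0.209.
  A: x = 0.623, y = 0.910
  B: x = 0.377, y = 0.090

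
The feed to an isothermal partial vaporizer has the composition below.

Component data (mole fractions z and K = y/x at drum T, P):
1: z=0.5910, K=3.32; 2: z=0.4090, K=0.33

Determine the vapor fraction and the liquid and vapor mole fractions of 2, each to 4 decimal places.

Let ψ = V/F and solve Σ zᵢ(Kᵢ−1)/(1+ψ(Kᵢ−1)) = 0.
Check two-phase: ΣzᵢKᵢ = 2.0971 > 1 and Σzᵢ/Kᵢ = 1.4174 > 1, so g(0) = 1.0971 > 0 and g(1) = -0.4174 < 0.
Newton iteration, ψ⁰ = 0.5:
  ψ = 0.5000: g = 0.22270, g' = -1.0970 → ψ = 0.7030
  ψ = 0.7030: g = 0.00311, g' = -1.1157 → ψ = 0.7058
Converged at ψ = 0.7058.
Compositions from xᵢ = zᵢ/(1+ψ(Kᵢ−1)), yᵢ = Kᵢxᵢ:
  1: x = 0.2241, y = 0.7439
  2: x = 0.7759, y = 0.2561

ψ = 0.7058, x_2 = 0.7759, y_2 = 0.2561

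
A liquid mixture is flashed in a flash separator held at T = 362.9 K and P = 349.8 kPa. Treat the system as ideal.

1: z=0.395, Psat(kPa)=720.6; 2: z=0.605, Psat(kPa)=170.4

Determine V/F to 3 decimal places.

Raoult's law: Kᵢ = Pᵢˢᵃᵗ/P = Pᵢˢᵃᵗ/349.8.
  K_1 = 720.6/349.8 = 2.06003, K_2 = 170.4/349.8 = 0.48714
Rachford–Rice: g(V/F) = Σ zᵢ(Kᵢ−1)/(1+V/F(Kᵢ−1)) = 0.
Check two-phase: ΣzᵢKᵢ = 1.108 > 1 and Σzᵢ/Kᵢ = 1.434 > 1, so g(0) = 0.108 > 0 and g(1) = -0.434 < 0.
Iterate (Newton) starting at V/F = 0.65:
  V/F = 0.650: g = -0.2175, g' = -0.514 → V/F = 0.226
  V/F = 0.226: g = -0.0134, g' = -0.492 → V/F = 0.199
Converged at V/F = 0.199.

V/F = 0.199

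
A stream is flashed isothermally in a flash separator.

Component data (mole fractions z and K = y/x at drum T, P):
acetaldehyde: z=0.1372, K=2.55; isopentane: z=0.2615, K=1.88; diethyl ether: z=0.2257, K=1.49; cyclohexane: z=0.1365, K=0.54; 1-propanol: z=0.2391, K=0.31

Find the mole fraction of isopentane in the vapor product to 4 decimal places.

y_isopentane = 0.3289

Newton iteration, ψ⁰ = 0.5:
  ψ = 0.5000: g = 0.03502, g' = -0.5513 → ψ = 0.5635
  ψ = 0.5635: g = -0.00070, g' = -0.5751 → ψ = 0.5623
Converged at ψ = 0.5623.
Compositions from xᵢ = zᵢ/(1+ψ(Kᵢ−1)), yᵢ = Kᵢxᵢ:
  acetaldehyde: x = 0.0733, y = 0.1869
  isopentane: x = 0.1749, y = 0.3289
  diethyl ether: x = 0.1769, y = 0.2636
  cyclohexane: x = 0.1841, y = 0.0994
  1-propanol: x = 0.3907, y = 0.1211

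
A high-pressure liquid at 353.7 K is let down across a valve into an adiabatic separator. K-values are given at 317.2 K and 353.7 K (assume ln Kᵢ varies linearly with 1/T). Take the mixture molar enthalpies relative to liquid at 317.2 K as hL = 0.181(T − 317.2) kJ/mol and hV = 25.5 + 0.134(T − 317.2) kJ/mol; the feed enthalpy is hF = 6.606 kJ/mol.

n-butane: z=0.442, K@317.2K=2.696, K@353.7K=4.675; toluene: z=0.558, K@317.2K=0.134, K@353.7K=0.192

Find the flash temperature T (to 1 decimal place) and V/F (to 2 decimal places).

Adiabatic flash: solve Rachford–Rice at each trial T, then check hF = ψ·hV(T) + (1−ψ)·hL(T).
  T = 317.2 K: K = (2.696, 0.134), RR gives ψ = 0.181, H_out = 4.625 kJ/mol
  T = 353.7 K: K = (4.675, 0.192), RR gives ψ = 0.395, H_out = 16.006 kJ/mol
  T = 335.4 K: K = (3.601, 0.162), RR gives ψ = 0.313, H_out = 11.004 kJ/mol
  T = 326.3 K: K = (3.128, 0.148), RR gives ψ = 0.256, H_out = 8.076 kJ/mol
  T = 321.8 K: K = (2.910, 0.141), RR gives ψ = 0.222, H_out = 6.452 kJ/mol
  T = 324.1 K: K = (3.020, 0.144), RR gives ψ = 0.240, H_out = 7.300 kJ/mol
Linear interpolation between T = 321.8 (H_out = 6.452) and T = 324.1 (H_out = 7.300) on hF = 6.606 gives T ≈ 322.2 K, at which ψ = 0.23.

T = 322.2 K, V/F = 0.23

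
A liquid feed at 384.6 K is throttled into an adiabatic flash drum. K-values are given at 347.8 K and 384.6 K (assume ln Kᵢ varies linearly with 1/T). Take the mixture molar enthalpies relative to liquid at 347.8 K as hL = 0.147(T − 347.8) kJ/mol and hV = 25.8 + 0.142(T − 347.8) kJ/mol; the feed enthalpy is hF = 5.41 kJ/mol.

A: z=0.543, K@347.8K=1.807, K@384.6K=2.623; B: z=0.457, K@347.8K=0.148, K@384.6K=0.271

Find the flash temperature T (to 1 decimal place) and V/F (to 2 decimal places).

T = 354.7 K, V/F = 0.17

Adiabatic flash: solve Rachford–Rice at each trial T, then check hF = ψ·hV(T) + (1−ψ)·hL(T).
  T = 347.8 K: K = (1.807, 0.148), RR gives ψ = 0.071, H_out = 1.833 kJ/mol
  T = 384.6 K: K = (2.623, 0.271), RR gives ψ = 0.463, H_out = 17.277 kJ/mol
  T = 366.2 K: K = (2.198, 0.203), RR gives ψ = 0.300, H_out = 10.417 kJ/mol
  T = 357.0 K: K = (1.998, 0.174), RR gives ψ = 0.200, H_out = 6.491 kJ/mol
  T = 352.4 K: K = (1.901, 0.161), RR gives ψ = 0.140, H_out = 4.283 kJ/mol
  T = 354.7 K: K = (1.949, 0.167), RR gives ψ = 0.171, H_out = 5.413 kJ/mol
Linear interpolation between T = 352.4 (H_out = 4.283) and T = 354.7 (H_out = 5.413) on hF = 5.41 gives T ≈ 354.7 K, at which ψ = 0.17.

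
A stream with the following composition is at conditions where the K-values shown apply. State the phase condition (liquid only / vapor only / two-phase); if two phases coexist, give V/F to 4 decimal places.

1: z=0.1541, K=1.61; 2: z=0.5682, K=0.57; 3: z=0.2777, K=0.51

liquid only

ΣzᵢKᵢ = 0.7136; Σzᵢ/Kᵢ = 1.6371.
Since ΣzᵢKᵢ < 1 the mixture is below its bubble point — single liquid phase.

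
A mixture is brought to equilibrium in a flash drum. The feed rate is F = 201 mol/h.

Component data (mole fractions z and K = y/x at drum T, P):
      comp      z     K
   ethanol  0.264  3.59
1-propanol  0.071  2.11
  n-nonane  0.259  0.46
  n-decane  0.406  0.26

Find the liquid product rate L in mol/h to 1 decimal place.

L = 159.9 mol/h

Material balance + equilibrium reduce to Σ zᵢ(Kᵢ−1)/(1+ψ(Kᵢ−1)) = 0.
g(0) = ΣzᵢKᵢ − 1 = 0.322 and g(1) = 1 − Σzᵢ/Kᵢ = -1.232, so a root lies in (0, 1).
Newton–Raphson from ψ = 0.49:
  ψ = 0.490: g = -0.3092, g' = -1.068 → ψ = 0.200
  ψ = 0.200: g = 0.0050, g' = -1.227 → ψ = 0.204
Converged at ψ = 0.204.
Then V = ψ·F = 0.2045·201 = 41.1 mol/h and L = F − V = 159.9 mol/h.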